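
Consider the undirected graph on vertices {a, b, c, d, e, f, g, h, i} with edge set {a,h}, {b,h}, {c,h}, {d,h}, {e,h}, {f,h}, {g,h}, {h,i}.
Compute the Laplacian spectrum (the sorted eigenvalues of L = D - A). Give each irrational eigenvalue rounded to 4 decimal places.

[0, 1, 1, 1, 1, 1, 1, 1, 9]

Each diagonal entry of L is the vertex degree and each off-diagonal entry is -1 where an edge is present, 0 otherwise; in the order [a, b, c, d, e, f, g, h, i] the diagonal is [1, 1, 1, 1, 1, 1, 1, 8, 1]. Diagonalising L (or applying a numerical eigensolver to the 9x9 matrix) gives the spectrum above.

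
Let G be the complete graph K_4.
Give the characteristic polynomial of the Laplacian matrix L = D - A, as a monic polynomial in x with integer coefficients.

x^4 - 12x^3 + 48x^2 - 64x

The graph has 4 vertices and degree multiset [3, 3, 3, 3]; D is the diagonal matrix of degrees and L = D - A. L has integer entries, so p(x) = det(xI - L) has integer coefficients. Expanding the determinant yields x^4 - 12x^3 + 48x^2 - 64x. The constant term is 0 because L is singular (the all-ones vector lies in its kernel). The largest eigenvalue, 4, is at most the vertex count 4.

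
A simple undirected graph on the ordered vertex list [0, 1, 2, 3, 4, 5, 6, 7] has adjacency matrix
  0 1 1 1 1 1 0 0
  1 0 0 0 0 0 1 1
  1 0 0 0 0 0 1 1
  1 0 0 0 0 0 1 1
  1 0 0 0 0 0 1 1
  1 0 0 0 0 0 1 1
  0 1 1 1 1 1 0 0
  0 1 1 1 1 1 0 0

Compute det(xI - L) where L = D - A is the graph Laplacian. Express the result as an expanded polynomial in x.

With the vertex order [0, 1, 2, 3, 4, 5, 6, 7], the degrees are [5, 3, 3, 3, 3, 3, 5, 5], giving D = diag(5, 3, 3, 3, 3, 3, 5, 5) and L = D - A. The eigenvalues of L are [0, 3, 3, 3, 3, 5, 5, 8]; the characteristic polynomial is the product of (x - lambda_i), which multiplies out to x^8 - 30x^7 + 375x^6 - 2540x^5 + 10095x^4 - 23598x^3 + 30105x^2 - 16200x. Since p(0) = det(-L) = 0, x divides p(x). The eigenvalues sum to 30, which equals trace(L) = 2|E|.

x^8 - 30x^7 + 375x^6 - 2540x^5 + 10095x^4 - 23598x^3 + 30105x^2 - 16200x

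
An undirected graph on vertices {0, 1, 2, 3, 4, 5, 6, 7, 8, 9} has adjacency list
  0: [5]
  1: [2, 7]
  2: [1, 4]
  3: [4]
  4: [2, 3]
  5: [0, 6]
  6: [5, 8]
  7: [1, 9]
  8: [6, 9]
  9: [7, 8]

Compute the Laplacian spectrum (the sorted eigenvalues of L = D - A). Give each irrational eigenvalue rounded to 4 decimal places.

[0, 0.0979, 0.3820, 0.8244, 1.3820, 2, 2.6180, 3.1756, 3.6180, 3.9021]

Reading degrees in the order [0, 1, 2, 3, 4, 5, 6, 7, 8, 9] gives [1, 2, 2, 1, 2, 2, 2, 2, 2, 2]; set D = diag(1, 2, 2, 1, 2, 2, 2, 2, 2, 2) and form L = D - A. Diagonalising L (or applying a numerical eigensolver to the 10x10 matrix) gives the spectrum above. The single zero eigenvalue shows the graph is connected. There is one zero in the spectrum, matching the 1 component.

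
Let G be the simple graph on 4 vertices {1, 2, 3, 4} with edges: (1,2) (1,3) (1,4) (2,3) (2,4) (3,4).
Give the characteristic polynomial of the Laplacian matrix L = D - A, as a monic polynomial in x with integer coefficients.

x^4 - 12x^3 + 48x^2 - 64x

Reading degrees in the order [1, 2, 3, 4] gives [3, 3, 3, 3]; set D = diag(3, 3, 3, 3) and form L = D - A. The eigenvalues of L are [0, 4, 4, 4]; the characteristic polynomial is the product of (x - lambda_i), which multiplies out to x^4 - 12x^3 + 48x^2 - 64x. Since p(0) = det(-L) = 0, x divides p(x). There is one zero in the spectrum, matching the 1 component.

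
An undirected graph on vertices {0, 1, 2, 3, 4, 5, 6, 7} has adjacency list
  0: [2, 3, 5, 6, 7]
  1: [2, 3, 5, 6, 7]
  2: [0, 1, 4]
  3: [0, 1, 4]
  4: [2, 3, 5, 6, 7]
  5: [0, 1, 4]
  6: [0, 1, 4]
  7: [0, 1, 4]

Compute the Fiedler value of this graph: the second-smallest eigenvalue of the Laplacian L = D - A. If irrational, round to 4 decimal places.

With the vertex order [0, 1, 2, 3, 4, 5, 6, 7], the degrees are [5, 5, 3, 3, 5, 3, 3, 3], giving D = diag(5, 5, 3, 3, 5, 3, 3, 3) and L = D - A. The smallest Laplacian eigenvalue is always 0. The next one, lambda_2 = 3, measures how hard the graph is to disconnect: larger values mean better connectivity. The largest eigenvalue, 8, is at most the vertex count 8.

3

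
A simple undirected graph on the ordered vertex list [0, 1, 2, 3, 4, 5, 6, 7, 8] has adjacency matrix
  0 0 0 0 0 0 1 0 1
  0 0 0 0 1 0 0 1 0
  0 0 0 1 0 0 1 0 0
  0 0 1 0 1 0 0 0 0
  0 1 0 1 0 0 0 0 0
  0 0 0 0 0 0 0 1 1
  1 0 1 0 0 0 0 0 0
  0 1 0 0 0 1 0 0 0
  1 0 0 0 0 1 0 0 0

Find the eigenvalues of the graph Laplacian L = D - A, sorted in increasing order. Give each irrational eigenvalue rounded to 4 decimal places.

[0, 0.4679, 0.4679, 1.6527, 1.6527, 3, 3, 3.8794, 3.8794]

Each diagonal entry of L is the vertex degree and each off-diagonal entry is -1 where an edge is present, 0 otherwise; in the order [0, 1, 2, 3, 4, 5, 6, 7, 8] the diagonal is [2, 2, 2, 2, 2, 2, 2, 2, 2]. Since every row of L sums to 0, the all-ones vector is in the kernel and 0 is an eigenvalue. The single zero eigenvalue shows the graph is connected. By the matrix-tree theorem the graph has (1/9) * product of the nonzero eigenvalues = 9 spanning trees.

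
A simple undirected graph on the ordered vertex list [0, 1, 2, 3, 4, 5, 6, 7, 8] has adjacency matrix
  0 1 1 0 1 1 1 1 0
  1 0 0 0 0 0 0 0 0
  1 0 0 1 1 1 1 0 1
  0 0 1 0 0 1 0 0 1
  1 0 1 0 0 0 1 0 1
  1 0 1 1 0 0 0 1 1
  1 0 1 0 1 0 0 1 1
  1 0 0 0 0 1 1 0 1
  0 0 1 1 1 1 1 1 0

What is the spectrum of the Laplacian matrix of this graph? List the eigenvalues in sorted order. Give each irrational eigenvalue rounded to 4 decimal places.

[0, 0.9336, 2.7128, 3.6243, 5.3557, 5.8496, 6.3166, 7.2872, 7.9202]

Each diagonal entry of L is the vertex degree and each off-diagonal entry is -1 where an edge is present, 0 otherwise; in the order [0, 1, 2, 3, 4, 5, 6, 7, 8] the diagonal is [6, 1, 6, 3, 4, 5, 5, 4, 6]. L is symmetric positive semidefinite, so every eigenvalue is real and nonnegative.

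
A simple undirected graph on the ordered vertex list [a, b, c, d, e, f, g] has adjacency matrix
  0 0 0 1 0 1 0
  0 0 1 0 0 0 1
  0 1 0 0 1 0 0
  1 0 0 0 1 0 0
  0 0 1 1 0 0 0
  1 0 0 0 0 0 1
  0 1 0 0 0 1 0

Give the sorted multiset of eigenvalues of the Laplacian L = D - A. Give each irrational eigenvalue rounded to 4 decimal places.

Reading degrees in the order [a, b, c, d, e, f, g] gives [2, 2, 2, 2, 2, 2, 2]; set D = diag(2, 2, 2, 2, 2, 2, 2) and form L = D - A. Diagonalising L (or applying a numerical eigensolver to the 7x7 matrix) gives the spectrum above. The largest eigenvalue, 3.8019, is at most the vertex count 7. There is one zero in the spectrum, matching the 1 component.

[0, 0.7530, 0.7530, 2.4450, 2.4450, 3.8019, 3.8019]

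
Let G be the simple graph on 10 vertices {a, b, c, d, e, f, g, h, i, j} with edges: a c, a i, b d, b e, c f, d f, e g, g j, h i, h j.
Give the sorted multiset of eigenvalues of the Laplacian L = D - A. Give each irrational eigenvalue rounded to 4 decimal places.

[0, 0.3820, 0.3820, 1.3820, 1.3820, 2.6180, 2.6180, 3.6180, 3.6180, 4]

Each diagonal entry of L is the vertex degree and each off-diagonal entry is -1 where an edge is present, 0 otherwise; in the order [a, b, c, d, e, f, g, h, i, j] the diagonal is [2, 2, 2, 2, 2, 2, 2, 2, 2, 2]. L is symmetric positive semidefinite, so every eigenvalue is real and nonnegative.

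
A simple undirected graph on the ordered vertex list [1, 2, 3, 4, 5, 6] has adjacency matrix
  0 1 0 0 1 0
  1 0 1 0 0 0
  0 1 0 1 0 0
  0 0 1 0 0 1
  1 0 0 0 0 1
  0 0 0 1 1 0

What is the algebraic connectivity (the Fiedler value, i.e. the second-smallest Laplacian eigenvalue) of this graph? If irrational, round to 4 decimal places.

With the vertex order [1, 2, 3, 4, 5, 6], the degrees are [2, 2, 2, 2, 2, 2], giving D = diag(2, 2, 2, 2, 2, 2) and L = D - A. Computing the eigenvalues of L and sorting gives [0, 1, 1, 3, 3, 4]. The Fiedler value lambda_2 = 1 is strictly positive, so the graph is connected.

1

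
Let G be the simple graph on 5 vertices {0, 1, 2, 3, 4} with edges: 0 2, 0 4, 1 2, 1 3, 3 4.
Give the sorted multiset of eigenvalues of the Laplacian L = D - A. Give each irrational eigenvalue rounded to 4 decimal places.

Reading degrees in the order [0, 1, 2, 3, 4] gives [2, 2, 2, 2, 2]; set D = diag(2, 2, 2, 2, 2) and form L = D - A. Diagonalising L (or applying a numerical eigensolver to the 5x5 matrix) gives the spectrum above. The single zero eigenvalue shows the graph is connected. The largest eigenvalue, 3.6180, is at most the vertex count 5.

[0, 1.3820, 1.3820, 3.6180, 3.6180]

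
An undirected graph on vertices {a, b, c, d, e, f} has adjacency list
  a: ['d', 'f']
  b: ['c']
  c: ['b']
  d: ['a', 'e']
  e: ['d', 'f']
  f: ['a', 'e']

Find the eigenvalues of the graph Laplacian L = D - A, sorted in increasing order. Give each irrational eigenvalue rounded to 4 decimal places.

Each diagonal entry of L is the vertex degree and each off-diagonal entry is -1 where an edge is present, 0 otherwise; in the order [a, b, c, d, e, f] the diagonal is [2, 1, 1, 2, 2, 2]. The multiplicity of 0 as a Laplacian eigenvalue equals the number of connected components. The 2 zero eigenvalues correspond to the 2 connected components. There are 2 zeros in the spectrum, matching the 2 components. The eigenvalues sum to 10, which equals trace(L) = 2|E|.

[0, 0, 2, 2, 2, 4]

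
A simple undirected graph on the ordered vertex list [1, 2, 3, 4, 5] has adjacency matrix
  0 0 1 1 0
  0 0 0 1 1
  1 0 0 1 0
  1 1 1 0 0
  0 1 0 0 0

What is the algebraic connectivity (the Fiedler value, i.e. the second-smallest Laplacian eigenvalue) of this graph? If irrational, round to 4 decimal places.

0.5188

Reading degrees in the order [1, 2, 3, 4, 5] gives [2, 2, 2, 3, 1]; set D = diag(2, 2, 2, 3, 1) and form L = D - A. Computing the eigenvalues of L and sorting gives [0, 0.5188, 2.3111, 3, 4.1701]. The Fiedler value lambda_2 = 0.5188 is strictly positive, so the graph is connected. By the matrix-tree theorem the graph has (1/5) * product of the nonzero eigenvalues = 3 spanning trees.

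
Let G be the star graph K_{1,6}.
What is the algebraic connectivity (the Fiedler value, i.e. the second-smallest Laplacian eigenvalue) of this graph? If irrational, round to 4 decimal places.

1

The graph has 7 vertices and degree multiset [6, 1, 1, 1, 1, 1, 1]; D is the diagonal matrix of degrees and L = D - A. The sorted Laplacian eigenvalues are [0, 1, 1, 1, 1, 1, 7]; the algebraic connectivity is the second entry, 1. The eigenvalues sum to 12, which equals trace(L) = 2|E|.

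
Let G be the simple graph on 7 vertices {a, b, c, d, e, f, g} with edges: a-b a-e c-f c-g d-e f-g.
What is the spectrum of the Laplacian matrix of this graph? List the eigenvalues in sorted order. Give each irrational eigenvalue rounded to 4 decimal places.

With the vertex order [a, b, c, d, e, f, g], the degrees are [2, 1, 2, 1, 2, 2, 2], giving D = diag(2, 1, 2, 1, 2, 2, 2) and L = D - A. Diagonalising L (or applying a numerical eigensolver to the 7x7 matrix) gives the spectrum above. The 2 zero eigenvalues correspond to the 2 connected components. The largest eigenvalue, 3.4142, is at most the vertex count 7.

[0, 0, 0.5858, 2, 3, 3, 3.4142]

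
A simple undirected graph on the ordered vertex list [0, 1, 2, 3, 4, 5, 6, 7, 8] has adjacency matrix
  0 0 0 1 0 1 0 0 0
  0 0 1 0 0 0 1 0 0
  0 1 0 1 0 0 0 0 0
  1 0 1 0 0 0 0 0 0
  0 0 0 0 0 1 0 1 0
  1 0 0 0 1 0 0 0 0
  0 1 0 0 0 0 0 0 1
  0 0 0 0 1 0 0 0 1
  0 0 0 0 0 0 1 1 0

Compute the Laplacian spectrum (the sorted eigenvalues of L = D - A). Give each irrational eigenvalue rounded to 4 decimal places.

Each diagonal entry of L is the vertex degree and each off-diagonal entry is -1 where an edge is present, 0 otherwise; in the order [0, 1, 2, 3, 4, 5, 6, 7, 8] the diagonal is [2, 2, 2, 2, 2, 2, 2, 2, 2]. L is symmetric positive semidefinite, so every eigenvalue is real and nonnegative. The single zero eigenvalue shows the graph is connected.

[0, 0.4679, 0.4679, 1.6527, 1.6527, 3, 3, 3.8794, 3.8794]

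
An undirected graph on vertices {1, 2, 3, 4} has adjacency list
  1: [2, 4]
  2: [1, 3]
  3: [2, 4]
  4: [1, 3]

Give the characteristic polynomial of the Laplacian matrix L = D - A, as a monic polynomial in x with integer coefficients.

Each diagonal entry of L is the vertex degree and each off-diagonal entry is -1 where an edge is present, 0 otherwise; in the order [1, 2, 3, 4] the diagonal is [2, 2, 2, 2]. Computing det(xI - L) by cofactor expansion (or equivalently via sum-over-permutations) gives x^4 - 8x^3 + 20x^2 - 16x. The coefficient of x^3 equals -trace(L) = -8, matching the sum of degrees. There is one zero in the spectrum, matching the 1 component.

x^4 - 8x^3 + 20x^2 - 16x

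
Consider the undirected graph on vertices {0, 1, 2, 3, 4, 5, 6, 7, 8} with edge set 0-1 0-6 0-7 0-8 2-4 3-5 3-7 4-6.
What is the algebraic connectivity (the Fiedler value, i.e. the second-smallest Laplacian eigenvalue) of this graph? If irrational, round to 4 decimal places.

Reading degrees in the order [0, 1, 2, 3, 4, 5, 6, 7, 8] gives [4, 1, 1, 2, 2, 1, 2, 2, 1]; set D = diag(4, 1, 1, 2, 2, 1, 2, 2, 1) and form L = D - A. The smallest Laplacian eigenvalue is always 0. The next one, lambda_2 = 0.1981, measures how hard the graph is to disconnect: larger values mean better connectivity.

0.1981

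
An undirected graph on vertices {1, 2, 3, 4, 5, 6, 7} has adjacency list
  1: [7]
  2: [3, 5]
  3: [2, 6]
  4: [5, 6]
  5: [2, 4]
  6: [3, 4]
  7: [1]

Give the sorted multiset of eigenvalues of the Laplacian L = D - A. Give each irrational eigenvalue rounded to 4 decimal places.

[0, 0, 1.3820, 1.3820, 2, 3.6180, 3.6180]

Reading degrees in the order [1, 2, 3, 4, 5, 6, 7] gives [1, 2, 2, 2, 2, 2, 1]; set D = diag(1, 2, 2, 2, 2, 2, 1) and form L = D - A. Diagonalising L (or applying a numerical eigensolver to the 7x7 matrix) gives the spectrum above. The 2 zero eigenvalues correspond to the 2 connected components. The largest eigenvalue, 3.6180, is at most the vertex count 7.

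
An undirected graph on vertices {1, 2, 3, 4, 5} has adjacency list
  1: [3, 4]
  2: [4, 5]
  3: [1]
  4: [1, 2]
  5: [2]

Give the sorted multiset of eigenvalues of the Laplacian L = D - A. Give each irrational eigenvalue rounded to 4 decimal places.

[0, 0.3820, 1.3820, 2.6180, 3.6180]

With the vertex order [1, 2, 3, 4, 5], the degrees are [2, 2, 1, 2, 1], giving D = diag(2, 2, 1, 2, 1) and L = D - A. Since every row of L sums to 0, the all-ones vector is in the kernel and 0 is an eigenvalue. By the matrix-tree theorem the graph has (1/5) * product of the nonzero eigenvalues = 1 spanning tree.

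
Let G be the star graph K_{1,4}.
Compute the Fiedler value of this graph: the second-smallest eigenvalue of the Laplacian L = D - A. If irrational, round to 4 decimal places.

1

The graph has 5 vertices and degree multiset [4, 1, 1, 1, 1]; D is the diagonal matrix of degrees and L = D - A. Computing the eigenvalues of L and sorting gives [0, 1, 1, 1, 5]. The Fiedler value lambda_2 = 1 is strictly positive, so the graph is connected. The eigenvalues sum to 8, which equals trace(L) = 2|E|.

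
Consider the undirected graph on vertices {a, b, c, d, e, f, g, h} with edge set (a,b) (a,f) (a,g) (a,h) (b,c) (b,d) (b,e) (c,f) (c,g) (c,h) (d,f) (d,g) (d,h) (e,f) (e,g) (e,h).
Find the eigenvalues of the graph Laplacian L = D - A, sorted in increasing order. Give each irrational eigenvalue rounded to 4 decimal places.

Reading degrees in the order [a, b, c, d, e, f, g, h] gives [4, 4, 4, 4, 4, 4, 4, 4]; set D = diag(4, 4, 4, 4, 4, 4, 4, 4) and form L = D - A. Diagonalising L (or applying a numerical eigensolver to the 8x8 matrix) gives the spectrum above.

[0, 4, 4, 4, 4, 4, 4, 8]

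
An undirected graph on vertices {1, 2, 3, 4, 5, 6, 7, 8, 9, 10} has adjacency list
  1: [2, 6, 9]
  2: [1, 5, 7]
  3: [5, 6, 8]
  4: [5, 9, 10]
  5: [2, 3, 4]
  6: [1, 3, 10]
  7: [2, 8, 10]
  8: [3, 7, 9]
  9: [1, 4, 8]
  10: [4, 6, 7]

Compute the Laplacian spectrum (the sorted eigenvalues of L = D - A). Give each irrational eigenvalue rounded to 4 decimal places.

[0, 2, 2, 2, 2, 2, 5, 5, 5, 5]

Each diagonal entry of L is the vertex degree and each off-diagonal entry is -1 where an edge is present, 0 otherwise; in the order [1, 2, 3, 4, 5, 6, 7, 8, 9, 10] the diagonal is [3, 3, 3, 3, 3, 3, 3, 3, 3, 3]. Diagonalising L (or applying a numerical eigensolver to the 10x10 matrix) gives the spectrum above. The largest eigenvalue, 5, is at most the vertex count 10.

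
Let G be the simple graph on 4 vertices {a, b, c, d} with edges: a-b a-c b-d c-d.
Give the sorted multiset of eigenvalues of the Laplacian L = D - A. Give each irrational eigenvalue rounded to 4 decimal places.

[0, 2, 2, 4]

Reading degrees in the order [a, b, c, d] gives [2, 2, 2, 2]; set D = diag(2, 2, 2, 2) and form L = D - A. L is symmetric positive semidefinite, so every eigenvalue is real and nonnegative. The single zero eigenvalue shows the graph is connected. The eigenvalues sum to 8, which equals trace(L) = 2|E|. There is one zero in the spectrum, matching the 1 component.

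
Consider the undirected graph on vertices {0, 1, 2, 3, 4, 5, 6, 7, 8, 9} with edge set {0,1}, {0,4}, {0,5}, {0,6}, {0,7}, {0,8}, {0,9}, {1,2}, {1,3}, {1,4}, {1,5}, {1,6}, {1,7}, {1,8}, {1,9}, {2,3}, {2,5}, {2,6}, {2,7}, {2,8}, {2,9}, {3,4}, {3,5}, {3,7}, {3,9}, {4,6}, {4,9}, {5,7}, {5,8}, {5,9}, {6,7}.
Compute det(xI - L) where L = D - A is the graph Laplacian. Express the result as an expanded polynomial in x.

Each diagonal entry of L is the vertex degree and each off-diagonal entry is -1 where an edge is present, 0 otherwise; in the order [0, 1, 2, 3, 4, 5, 6, 7, 8, 9] the diagonal is [7, 9, 7, 6, 5, 7, 5, 6, 4, 6]. Computing det(xI - L) by cofactor expansion (or equivalently via sum-over-permutations) gives x^10 - 62x^9 + 1690x^8 - 26570x^7 + 265400x^6 - 1745810x^5 + 7558923x^4 - 20762008x^3 + 32809218x^2 - 22714380x. Since p(0) = det(-L) = 0, x divides p(x). The largest eigenvalue, 10, is at most the vertex count 10.

x^10 - 62x^9 + 1690x^8 - 26570x^7 + 265400x^6 - 1745810x^5 + 7558923x^4 - 20762008x^3 + 32809218x^2 - 22714380x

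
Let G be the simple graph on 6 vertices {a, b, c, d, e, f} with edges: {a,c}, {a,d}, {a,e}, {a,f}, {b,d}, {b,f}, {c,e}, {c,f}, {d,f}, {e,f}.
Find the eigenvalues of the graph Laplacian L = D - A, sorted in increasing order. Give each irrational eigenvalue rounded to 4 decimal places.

Reading degrees in the order [a, b, c, d, e, f] gives [4, 2, 3, 3, 3, 5]; set D = diag(4, 2, 3, 3, 3, 5) and form L = D - A. Diagonalising L (or applying a numerical eigensolver to the 6x6 matrix) gives the spectrum above. The single zero eigenvalue shows the graph is connected. There is one zero in the spectrum, matching the 1 component.

[0, 1.5188, 3.3111, 4, 5.1701, 6]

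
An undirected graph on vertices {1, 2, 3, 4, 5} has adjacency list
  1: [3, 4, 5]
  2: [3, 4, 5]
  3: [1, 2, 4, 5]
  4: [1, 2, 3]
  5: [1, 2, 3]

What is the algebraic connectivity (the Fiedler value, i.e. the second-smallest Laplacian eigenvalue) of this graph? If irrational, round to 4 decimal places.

With the vertex order [1, 2, 3, 4, 5], the degrees are [3, 3, 4, 3, 3], giving D = diag(3, 3, 4, 3, 3) and L = D - A. The smallest Laplacian eigenvalue is always 0. The next one, lambda_2 = 3, measures how hard the graph is to disconnect: larger values mean better connectivity. The largest eigenvalue, 5, is at most the vertex count 5. The eigenvalues sum to 16, which equals trace(L) = 2|E|.

3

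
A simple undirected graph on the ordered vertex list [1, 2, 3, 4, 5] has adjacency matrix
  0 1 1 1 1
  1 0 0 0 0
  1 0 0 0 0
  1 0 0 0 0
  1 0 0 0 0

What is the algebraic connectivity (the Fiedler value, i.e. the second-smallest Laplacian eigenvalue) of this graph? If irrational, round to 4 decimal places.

1

Each diagonal entry of L is the vertex degree and each off-diagonal entry is -1 where an edge is present, 0 otherwise; in the order [1, 2, 3, 4, 5] the diagonal is [4, 1, 1, 1, 1]. Computing the eigenvalues of L and sorting gives [0, 1, 1, 1, 5]. The Fiedler value lambda_2 = 1 is strictly positive, so the graph is connected.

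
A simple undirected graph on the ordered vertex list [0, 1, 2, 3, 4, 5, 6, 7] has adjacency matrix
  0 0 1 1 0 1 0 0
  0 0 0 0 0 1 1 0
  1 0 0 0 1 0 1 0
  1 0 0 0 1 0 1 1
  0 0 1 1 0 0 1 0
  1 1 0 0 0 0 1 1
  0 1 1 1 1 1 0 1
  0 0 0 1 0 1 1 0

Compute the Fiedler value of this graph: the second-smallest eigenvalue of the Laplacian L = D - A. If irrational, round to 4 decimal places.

Reading degrees in the order [0, 1, 2, 3, 4, 5, 6, 7] gives [3, 2, 3, 4, 3, 4, 6, 3]; set D = diag(3, 2, 3, 4, 3, 4, 6, 3) and form L = D - A. The smallest Laplacian eigenvalue is always 0. The next one, lambda_2 = 1.5797, measures how hard the graph is to disconnect: larger values mean better connectivity. There is one zero in the spectrum, matching the 1 component. The eigenvalues sum to 28, which equals trace(L) = 2|E|.

1.5797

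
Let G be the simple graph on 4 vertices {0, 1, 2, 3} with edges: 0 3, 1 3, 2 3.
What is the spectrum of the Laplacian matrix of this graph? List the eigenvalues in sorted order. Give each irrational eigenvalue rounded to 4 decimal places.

Each diagonal entry of L is the vertex degree and each off-diagonal entry is -1 where an edge is present, 0 otherwise; in the order [0, 1, 2, 3] the diagonal is [1, 1, 1, 3]. The multiplicity of 0 as a Laplacian eigenvalue equals the number of connected components. There is one zero in the spectrum, matching the 1 component.

[0, 1, 1, 4]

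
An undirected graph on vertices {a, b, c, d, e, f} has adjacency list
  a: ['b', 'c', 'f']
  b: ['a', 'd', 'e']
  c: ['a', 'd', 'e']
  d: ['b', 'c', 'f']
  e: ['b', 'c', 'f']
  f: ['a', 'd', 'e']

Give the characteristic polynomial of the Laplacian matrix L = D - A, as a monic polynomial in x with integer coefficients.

x^6 - 18x^5 + 126x^4 - 432x^3 + 729x^2 - 486x

Reading degrees in the order [a, b, c, d, e, f] gives [3, 3, 3, 3, 3, 3]; set D = diag(3, 3, 3, 3, 3, 3) and form L = D - A. The eigenvalues of L are [0, 3, 3, 3, 3, 6]; the characteristic polynomial is the product of (x - lambda_i), which multiplies out to x^6 - 18x^5 + 126x^4 - 432x^3 + 729x^2 - 486x. Since p(0) = det(-L) = 0, x divides p(x).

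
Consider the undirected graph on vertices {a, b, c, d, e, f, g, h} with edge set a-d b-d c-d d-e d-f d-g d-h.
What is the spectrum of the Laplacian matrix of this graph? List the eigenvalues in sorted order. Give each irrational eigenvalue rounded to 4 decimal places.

Reading degrees in the order [a, b, c, d, e, f, g, h] gives [1, 1, 1, 7, 1, 1, 1, 1]; set D = diag(1, 1, 1, 7, 1, 1, 1, 1) and form L = D - A. Diagonalising L (or applying a numerical eigensolver to the 8x8 matrix) gives the spectrum above. The eigenvalues sum to 14, which equals trace(L) = 2|E|. By the matrix-tree theorem the graph has (1/8) * product of the nonzero eigenvalues = 1 spanning tree.

[0, 1, 1, 1, 1, 1, 1, 8]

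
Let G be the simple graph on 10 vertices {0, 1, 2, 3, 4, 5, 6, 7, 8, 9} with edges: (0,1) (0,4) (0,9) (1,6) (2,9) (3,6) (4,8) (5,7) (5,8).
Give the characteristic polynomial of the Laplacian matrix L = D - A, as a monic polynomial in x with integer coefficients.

Reading degrees in the order [0, 1, 2, 3, 4, 5, 6, 7, 8, 9] gives [3, 2, 1, 1, 2, 2, 2, 1, 2, 2]; set D = diag(3, 2, 1, 1, 2, 2, 2, 1, 2, 2) and form L = D - A. L has integer entries, so p(x) = det(xI - L) has integer coefficients. Expanding the determinant yields x^10 - 18x^9 + 135x^8 - 548x^7 + 1308x^6 - 1866x^5 + 1546x^4 - 688x^3 + 141x^2 - 10x. Since p(0) = det(-L) = 0, x divides p(x). The largest eigenvalue, 4.4659, is at most the vertex count 10.

x^10 - 18x^9 + 135x^8 - 548x^7 + 1308x^6 - 1866x^5 + 1546x^4 - 688x^3 + 141x^2 - 10x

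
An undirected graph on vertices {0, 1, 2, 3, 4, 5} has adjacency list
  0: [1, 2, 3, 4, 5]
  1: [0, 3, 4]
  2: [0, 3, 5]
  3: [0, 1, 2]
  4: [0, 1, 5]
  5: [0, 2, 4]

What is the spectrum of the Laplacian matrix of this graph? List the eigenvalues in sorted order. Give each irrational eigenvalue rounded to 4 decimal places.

With the vertex order [0, 1, 2, 3, 4, 5], the degrees are [5, 3, 3, 3, 3, 3], giving D = diag(5, 3, 3, 3, 3, 3) and L = D - A. Diagonalising L (or applying a numerical eigensolver to the 6x6 matrix) gives the spectrum above. The eigenvalues sum to 20, which equals trace(L) = 2|E|.

[0, 2.3820, 2.3820, 4.6180, 4.6180, 6]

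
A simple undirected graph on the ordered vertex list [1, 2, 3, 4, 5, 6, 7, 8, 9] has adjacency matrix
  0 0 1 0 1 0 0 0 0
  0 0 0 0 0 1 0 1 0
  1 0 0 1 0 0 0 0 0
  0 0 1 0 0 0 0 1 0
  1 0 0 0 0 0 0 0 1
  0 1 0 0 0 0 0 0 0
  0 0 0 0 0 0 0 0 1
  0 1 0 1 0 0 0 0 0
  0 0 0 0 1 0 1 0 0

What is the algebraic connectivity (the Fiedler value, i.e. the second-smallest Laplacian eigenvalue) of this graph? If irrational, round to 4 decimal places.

0.1206

With the vertex order [1, 2, 3, 4, 5, 6, 7, 8, 9], the degrees are [2, 2, 2, 2, 2, 1, 1, 2, 2], giving D = diag(2, 2, 2, 2, 2, 1, 1, 2, 2) and L = D - A. The smallest Laplacian eigenvalue is always 0. The next one, lambda_2 = 0.1206, measures how hard the graph is to disconnect: larger values mean better connectivity. By the matrix-tree theorem the graph has (1/9) * product of the nonzero eigenvalues = 1 spanning tree.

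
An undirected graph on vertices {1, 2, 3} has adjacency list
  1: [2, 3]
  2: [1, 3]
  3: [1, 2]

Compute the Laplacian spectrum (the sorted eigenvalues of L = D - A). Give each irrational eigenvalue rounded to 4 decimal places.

With the vertex order [1, 2, 3], the degrees are [2, 2, 2], giving D = diag(2, 2, 2) and L = D - A. L is symmetric positive semidefinite, so every eigenvalue is real and nonnegative. The single zero eigenvalue shows the graph is connected. The eigenvalues sum to 6, which equals trace(L) = 2|E|. By the matrix-tree theorem the graph has (1/3) * product of the nonzero eigenvalues = 3 spanning trees.

[0, 3, 3]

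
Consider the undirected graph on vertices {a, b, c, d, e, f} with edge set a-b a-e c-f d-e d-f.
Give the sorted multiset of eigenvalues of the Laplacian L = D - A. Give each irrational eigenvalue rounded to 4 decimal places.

With the vertex order [a, b, c, d, e, f], the degrees are [2, 1, 1, 2, 2, 2], giving D = diag(2, 1, 1, 2, 2, 2) and L = D - A. The multiplicity of 0 as a Laplacian eigenvalue equals the number of connected components.

[0, 0.2679, 1, 2, 3, 3.7321]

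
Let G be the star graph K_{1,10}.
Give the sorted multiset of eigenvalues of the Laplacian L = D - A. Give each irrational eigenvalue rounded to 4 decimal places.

The graph has 11 vertices and degree multiset [10, 1, 1, 1, 1, 1, 1, 1, 1, 1, 1]; D is the diagonal matrix of degrees and L = D - A. L is symmetric positive semidefinite, so every eigenvalue is real and nonnegative. By the matrix-tree theorem the graph has (1/11) * product of the nonzero eigenvalues = 1 spanning tree.

[0, 1, 1, 1, 1, 1, 1, 1, 1, 1, 11]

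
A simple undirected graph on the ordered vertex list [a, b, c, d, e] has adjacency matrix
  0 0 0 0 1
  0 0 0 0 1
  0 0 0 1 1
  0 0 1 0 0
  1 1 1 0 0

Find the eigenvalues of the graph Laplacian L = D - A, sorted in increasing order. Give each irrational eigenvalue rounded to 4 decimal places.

Each diagonal entry of L is the vertex degree and each off-diagonal entry is -1 where an edge is present, 0 otherwise; in the order [a, b, c, d, e] the diagonal is [1, 1, 2, 1, 3]. Diagonalising L (or applying a numerical eigensolver to the 5x5 matrix) gives the spectrum above. The single zero eigenvalue shows the graph is connected. The largest eigenvalue, 4.1701, is at most the vertex count 5.

[0, 0.5188, 1, 2.3111, 4.1701]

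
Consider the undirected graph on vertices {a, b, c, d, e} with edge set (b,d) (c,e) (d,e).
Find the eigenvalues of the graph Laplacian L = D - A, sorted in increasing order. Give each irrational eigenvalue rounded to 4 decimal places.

With the vertex order [a, b, c, d, e], the degrees are [0, 1, 1, 2, 2], giving D = diag(0, 1, 1, 2, 2) and L = D - A. The multiplicity of 0 as a Laplacian eigenvalue equals the number of connected components. The 2 zero eigenvalues correspond to the 2 connected components. The largest eigenvalue, 3.4142, is at most the vertex count 5.

[0, 0, 0.5858, 2, 3.4142]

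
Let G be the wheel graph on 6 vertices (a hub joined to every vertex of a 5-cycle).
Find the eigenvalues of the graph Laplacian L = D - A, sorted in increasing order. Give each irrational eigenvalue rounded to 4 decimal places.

The graph has 6 vertices and degree multiset [5, 3, 3, 3, 3, 3]; D is the diagonal matrix of degrees and L = D - A. L is symmetric positive semidefinite, so every eigenvalue is real and nonnegative. The single zero eigenvalue shows the graph is connected.

[0, 2.3820, 2.3820, 4.6180, 4.6180, 6]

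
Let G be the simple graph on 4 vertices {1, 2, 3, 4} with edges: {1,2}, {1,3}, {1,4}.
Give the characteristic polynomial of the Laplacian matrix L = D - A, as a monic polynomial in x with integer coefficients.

Reading degrees in the order [1, 2, 3, 4] gives [3, 1, 1, 1]; set D = diag(3, 1, 1, 1) and form L = D - A. Computing det(xI - L) by cofactor expansion (or equivalently via sum-over-permutations) gives x^4 - 6x^3 + 9x^2 - 4x. The constant term is 0 because L is singular (the all-ones vector lies in its kernel). There is one zero in the spectrum, matching the 1 component.

x^4 - 6x^3 + 9x^2 - 4x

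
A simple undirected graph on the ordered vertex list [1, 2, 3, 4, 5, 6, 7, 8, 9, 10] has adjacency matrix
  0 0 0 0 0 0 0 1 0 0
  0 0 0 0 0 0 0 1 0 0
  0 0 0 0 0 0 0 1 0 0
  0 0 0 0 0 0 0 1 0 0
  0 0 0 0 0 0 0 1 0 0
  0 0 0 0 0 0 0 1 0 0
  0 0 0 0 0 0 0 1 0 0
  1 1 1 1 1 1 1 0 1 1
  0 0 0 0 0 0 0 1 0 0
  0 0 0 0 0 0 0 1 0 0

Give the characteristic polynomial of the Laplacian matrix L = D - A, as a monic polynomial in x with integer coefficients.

x^10 - 18x^9 + 108x^8 - 336x^7 + 630x^6 - 756x^5 + 588x^4 - 288x^3 + 81x^2 - 10x

Reading degrees in the order [1, 2, 3, 4, 5, 6, 7, 8, 9, 10] gives [1, 1, 1, 1, 1, 1, 1, 9, 1, 1]; set D = diag(1, 1, 1, 1, 1, 1, 1, 9, 1, 1) and form L = D - A. L has integer entries, so p(x) = det(xI - L) has integer coefficients. Expanding the determinant yields x^10 - 18x^9 + 108x^8 - 336x^7 + 630x^6 - 756x^5 + 588x^4 - 288x^3 + 81x^2 - 10x. The coefficient of x^9 equals -trace(L) = -18, matching the sum of degrees. There is one zero in the spectrum, matching the 1 component.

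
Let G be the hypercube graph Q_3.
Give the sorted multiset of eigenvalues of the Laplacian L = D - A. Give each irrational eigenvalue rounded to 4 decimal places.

[0, 2, 2, 2, 4, 4, 4, 6]

The graph has 8 vertices and degree multiset [3, 3, 3, 3, 3, 3, 3, 3]; D is the diagonal matrix of degrees and L = D - A. L is symmetric positive semidefinite, so every eigenvalue is real and nonnegative. The single zero eigenvalue shows the graph is connected. By the matrix-tree theorem the graph has (1/8) * product of the nonzero eigenvalues = 384 spanning trees.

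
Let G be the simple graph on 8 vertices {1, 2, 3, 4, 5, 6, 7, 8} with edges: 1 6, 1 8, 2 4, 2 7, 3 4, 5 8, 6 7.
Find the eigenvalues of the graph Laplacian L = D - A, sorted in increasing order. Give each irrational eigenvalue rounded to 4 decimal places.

[0, 0.1522, 0.5858, 1.2346, 2, 2.7654, 3.4142, 3.8478]

Reading degrees in the order [1, 2, 3, 4, 5, 6, 7, 8] gives [2, 2, 1, 2, 1, 2, 2, 2]; set D = diag(2, 2, 1, 2, 1, 2, 2, 2) and form L = D - A. The multiplicity of 0 as a Laplacian eigenvalue equals the number of connected components. The largest eigenvalue, 3.8478, is at most the vertex count 8.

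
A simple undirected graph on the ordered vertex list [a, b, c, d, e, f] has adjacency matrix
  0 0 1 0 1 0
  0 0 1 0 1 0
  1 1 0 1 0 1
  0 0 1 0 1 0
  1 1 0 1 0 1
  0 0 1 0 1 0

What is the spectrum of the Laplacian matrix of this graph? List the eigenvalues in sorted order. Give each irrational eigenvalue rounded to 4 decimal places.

[0, 2, 2, 2, 4, 6]

Each diagonal entry of L is the vertex degree and each off-diagonal entry is -1 where an edge is present, 0 otherwise; in the order [a, b, c, d, e, f] the diagonal is [2, 2, 4, 2, 4, 2]. Diagonalising L (or applying a numerical eigensolver to the 6x6 matrix) gives the spectrum above.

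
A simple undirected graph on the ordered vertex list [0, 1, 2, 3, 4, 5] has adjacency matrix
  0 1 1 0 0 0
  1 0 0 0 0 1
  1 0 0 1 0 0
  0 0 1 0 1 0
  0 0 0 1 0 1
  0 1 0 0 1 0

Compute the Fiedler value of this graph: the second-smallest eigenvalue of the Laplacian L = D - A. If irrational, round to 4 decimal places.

Reading degrees in the order [0, 1, 2, 3, 4, 5] gives [2, 2, 2, 2, 2, 2]; set D = diag(2, 2, 2, 2, 2, 2) and form L = D - A. The smallest Laplacian eigenvalue is always 0. The next one, lambda_2 = 1, measures how hard the graph is to disconnect: larger values mean better connectivity. There is one zero in the spectrum, matching the 1 component.

1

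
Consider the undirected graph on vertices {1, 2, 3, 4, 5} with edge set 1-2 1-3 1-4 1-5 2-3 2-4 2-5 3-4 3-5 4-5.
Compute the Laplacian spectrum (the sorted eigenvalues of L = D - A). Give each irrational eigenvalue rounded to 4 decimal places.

[0, 5, 5, 5, 5]

Each diagonal entry of L is the vertex degree and each off-diagonal entry is -1 where an edge is present, 0 otherwise; in the order [1, 2, 3, 4, 5] the diagonal is [4, 4, 4, 4, 4]. Since every row of L sums to 0, the all-ones vector is in the kernel and 0 is an eigenvalue. The eigenvalues sum to 20, which equals trace(L) = 2|E|. There is one zero in the spectrum, matching the 1 component.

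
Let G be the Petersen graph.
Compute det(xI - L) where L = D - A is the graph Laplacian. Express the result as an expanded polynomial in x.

x^10 - 30x^9 + 390x^8 - 2880x^7 + 13305x^6 - 39882x^5 + 77640x^4 - 94800x^3 + 66000x^2 - 20000x

The graph has 10 vertices and degree multiset [3, 3, 3, 3, 3, 3, 3, 3, 3, 3]; D is the diagonal matrix of degrees and L = D - A. Computing det(xI - L) by cofactor expansion (or equivalently via sum-over-permutations) gives x^10 - 30x^9 + 390x^8 - 2880x^7 + 13305x^6 - 39882x^5 + 77640x^4 - 94800x^3 + 66000x^2 - 20000x. The coefficient of x^9 equals -trace(L) = -30, matching the sum of degrees. There is one zero in the spectrum, matching the 1 component.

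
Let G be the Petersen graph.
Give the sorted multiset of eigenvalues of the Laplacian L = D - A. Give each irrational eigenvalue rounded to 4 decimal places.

The graph has 10 vertices and degree multiset [3, 3, 3, 3, 3, 3, 3, 3, 3, 3]; D is the diagonal matrix of degrees and L = D - A. Diagonalising L (or applying a numerical eigensolver to the 10x10 matrix) gives the spectrum above. The single zero eigenvalue shows the graph is connected. The eigenvalues sum to 30, which equals trace(L) = 2|E|.

[0, 2, 2, 2, 2, 2, 5, 5, 5, 5]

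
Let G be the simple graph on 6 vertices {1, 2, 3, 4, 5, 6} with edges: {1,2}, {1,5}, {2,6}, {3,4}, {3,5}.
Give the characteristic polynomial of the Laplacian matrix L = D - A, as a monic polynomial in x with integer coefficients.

x^6 - 10x^5 + 36x^4 - 56x^3 + 35x^2 - 6x

Reading degrees in the order [1, 2, 3, 4, 5, 6] gives [2, 2, 2, 1, 2, 1]; set D = diag(2, 2, 2, 1, 2, 1) and form L = D - A. L has integer entries, so p(x) = det(xI - L) has integer coefficients. Expanding the determinant yields x^6 - 10x^5 + 36x^4 - 56x^3 + 35x^2 - 6x. The coefficient of x^5 equals -trace(L) = -10, matching the sum of degrees. By the matrix-tree theorem the graph has (1/6) * product of the nonzero eigenvalues = 1 spanning tree.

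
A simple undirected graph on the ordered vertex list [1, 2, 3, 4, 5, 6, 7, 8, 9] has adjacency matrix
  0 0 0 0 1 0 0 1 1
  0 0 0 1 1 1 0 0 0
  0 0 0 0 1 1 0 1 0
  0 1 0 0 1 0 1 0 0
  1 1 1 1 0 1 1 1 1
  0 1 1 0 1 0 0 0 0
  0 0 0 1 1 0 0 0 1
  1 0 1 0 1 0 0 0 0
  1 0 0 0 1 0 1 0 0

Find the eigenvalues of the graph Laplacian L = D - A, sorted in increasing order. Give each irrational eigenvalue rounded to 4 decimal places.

[0, 1.5858, 1.5858, 3, 3, 4.4142, 4.4142, 5, 9]

Reading degrees in the order [1, 2, 3, 4, 5, 6, 7, 8, 9] gives [3, 3, 3, 3, 8, 3, 3, 3, 3]; set D = diag(3, 3, 3, 3, 8, 3, 3, 3, 3) and form L = D - A. Since every row of L sums to 0, the all-ones vector is in the kernel and 0 is an eigenvalue. By the matrix-tree theorem the graph has (1/9) * product of the nonzero eigenvalues = 2205 spanning trees. There is one zero in the spectrum, matching the 1 component.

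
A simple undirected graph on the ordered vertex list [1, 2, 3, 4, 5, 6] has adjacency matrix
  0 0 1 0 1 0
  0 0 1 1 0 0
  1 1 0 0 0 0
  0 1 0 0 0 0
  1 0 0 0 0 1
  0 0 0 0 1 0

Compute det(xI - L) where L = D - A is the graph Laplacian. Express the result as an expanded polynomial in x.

With the vertex order [1, 2, 3, 4, 5, 6], the degrees are [2, 2, 2, 1, 2, 1], giving D = diag(2, 2, 2, 1, 2, 1) and L = D - A. L has integer entries, so p(x) = det(xI - L) has integer coefficients. Expanding the determinant yields x^6 - 10x^5 + 36x^4 - 56x^3 + 35x^2 - 6x. The constant term is 0 because L is singular (the all-ones vector lies in its kernel). The largest eigenvalue, 3.7321, is at most the vertex count 6. There is one zero in the spectrum, matching the 1 component.

x^6 - 10x^5 + 36x^4 - 56x^3 + 35x^2 - 6x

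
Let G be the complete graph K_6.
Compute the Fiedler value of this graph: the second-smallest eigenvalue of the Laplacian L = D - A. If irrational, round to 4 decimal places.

The graph has 6 vertices and degree multiset [5, 5, 5, 5, 5, 5]; D is the diagonal matrix of degrees and L = D - A. Computing the eigenvalues of L and sorting gives [0, 6, 6, 6, 6, 6]. The Fiedler value lambda_2 = 6 is strictly positive, so the graph is connected. The largest eigenvalue, 6, is at most the vertex count 6. By the matrix-tree theorem the graph has (1/6) * product of the nonzero eigenvalues = 1296 spanning trees.

6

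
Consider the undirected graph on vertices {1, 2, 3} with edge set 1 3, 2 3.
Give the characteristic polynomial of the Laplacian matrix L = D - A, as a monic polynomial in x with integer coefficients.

With the vertex order [1, 2, 3], the degrees are [1, 1, 2], giving D = diag(1, 1, 2) and L = D - A. The eigenvalues of L are [0, 1, 3]; the characteristic polynomial is the product of (x - lambda_i), which multiplies out to x^3 - 4x^2 + 3x. The constant term is 0 because L is singular (the all-ones vector lies in its kernel). There is one zero in the spectrum, matching the 1 component. The eigenvalues sum to 4, which equals trace(L) = 2|E|.

x^3 - 4x^2 + 3x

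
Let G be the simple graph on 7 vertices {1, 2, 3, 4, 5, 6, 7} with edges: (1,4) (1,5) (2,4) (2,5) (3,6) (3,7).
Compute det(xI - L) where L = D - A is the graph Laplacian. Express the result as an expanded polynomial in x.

x^7 - 12x^6 + 55x^5 - 120x^4 + 124x^3 - 48x^2

With the vertex order [1, 2, 3, 4, 5, 6, 7], the degrees are [2, 2, 2, 2, 2, 1, 1], giving D = diag(2, 2, 2, 2, 2, 1, 1) and L = D - A. The eigenvalues of L are [0, 0, 1, 2, 2, 3, 4]; the characteristic polynomial is the product of (x - lambda_i), which multiplies out to x^7 - 12x^6 + 55x^5 - 120x^4 + 124x^3 - 48x^2. The constant term is 0 because L is singular (the all-ones vector lies in its kernel). The largest eigenvalue, 4, is at most the vertex count 7. There are 2 zeros in the spectrum, matching the 2 components.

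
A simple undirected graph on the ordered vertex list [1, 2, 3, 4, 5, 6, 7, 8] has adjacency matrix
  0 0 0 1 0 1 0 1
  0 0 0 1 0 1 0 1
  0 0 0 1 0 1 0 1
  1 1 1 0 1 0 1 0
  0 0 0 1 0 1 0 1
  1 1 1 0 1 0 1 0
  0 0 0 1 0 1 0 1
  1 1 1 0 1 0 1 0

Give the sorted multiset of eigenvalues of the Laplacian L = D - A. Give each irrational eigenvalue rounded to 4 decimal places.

[0, 3, 3, 3, 3, 5, 5, 8]

Each diagonal entry of L is the vertex degree and each off-diagonal entry is -1 where an edge is present, 0 otherwise; in the order [1, 2, 3, 4, 5, 6, 7, 8] the diagonal is [3, 3, 3, 5, 3, 5, 3, 5]. Diagonalising L (or applying a numerical eigensolver to the 8x8 matrix) gives the spectrum above.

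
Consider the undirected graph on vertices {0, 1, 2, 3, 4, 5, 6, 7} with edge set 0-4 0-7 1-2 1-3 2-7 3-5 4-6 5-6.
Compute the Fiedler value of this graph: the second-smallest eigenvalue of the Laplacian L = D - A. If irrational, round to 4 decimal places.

Reading degrees in the order [0, 1, 2, 3, 4, 5, 6, 7] gives [2, 2, 2, 2, 2, 2, 2, 2]; set D = diag(2, 2, 2, 2, 2, 2, 2, 2) and form L = D - A. The smallest Laplacian eigenvalue is always 0. The next one, lambda_2 = 0.5858, measures how hard the graph is to disconnect: larger values mean better connectivity. By the matrix-tree theorem the graph has (1/8) * product of the nonzero eigenvalues = 8 spanning trees.

0.5858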